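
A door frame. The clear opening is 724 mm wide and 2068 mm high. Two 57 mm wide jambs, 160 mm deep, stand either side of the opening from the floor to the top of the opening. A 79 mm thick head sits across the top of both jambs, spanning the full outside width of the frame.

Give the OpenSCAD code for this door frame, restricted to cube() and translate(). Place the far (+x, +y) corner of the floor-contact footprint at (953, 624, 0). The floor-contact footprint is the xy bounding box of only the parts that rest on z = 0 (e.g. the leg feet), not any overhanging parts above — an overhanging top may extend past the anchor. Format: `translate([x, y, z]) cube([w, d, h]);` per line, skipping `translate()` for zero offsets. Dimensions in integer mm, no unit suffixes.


translate([115, 464, 0]) cube([57, 160, 2068]);
translate([896, 464, 0]) cube([57, 160, 2068]);
translate([115, 464, 2068]) cube([838, 160, 79]);


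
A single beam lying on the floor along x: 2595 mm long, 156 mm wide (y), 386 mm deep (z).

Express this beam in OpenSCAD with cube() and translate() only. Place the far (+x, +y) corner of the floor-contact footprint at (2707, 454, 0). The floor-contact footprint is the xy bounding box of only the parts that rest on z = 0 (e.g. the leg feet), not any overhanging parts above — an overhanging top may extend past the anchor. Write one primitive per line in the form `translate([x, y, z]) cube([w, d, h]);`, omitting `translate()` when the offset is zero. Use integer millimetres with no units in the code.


translate([112, 298, 0]) cube([2595, 156, 386]);


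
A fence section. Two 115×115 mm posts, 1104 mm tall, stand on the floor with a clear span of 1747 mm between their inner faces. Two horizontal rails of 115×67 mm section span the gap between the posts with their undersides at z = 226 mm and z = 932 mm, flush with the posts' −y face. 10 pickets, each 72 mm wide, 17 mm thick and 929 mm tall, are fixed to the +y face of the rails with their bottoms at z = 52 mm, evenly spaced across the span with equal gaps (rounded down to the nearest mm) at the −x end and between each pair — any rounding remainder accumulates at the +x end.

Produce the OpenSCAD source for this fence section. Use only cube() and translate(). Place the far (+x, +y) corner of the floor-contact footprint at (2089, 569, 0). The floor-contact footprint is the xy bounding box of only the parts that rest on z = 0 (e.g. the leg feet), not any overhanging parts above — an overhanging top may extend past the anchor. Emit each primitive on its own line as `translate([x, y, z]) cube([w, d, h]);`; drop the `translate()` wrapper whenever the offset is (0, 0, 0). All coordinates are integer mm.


translate([112, 454, 0]) cube([115, 115, 1104]);
translate([1974, 454, 0]) cube([115, 115, 1104]);
translate([227, 454, 226]) cube([1747, 115, 67]);
translate([227, 454, 932]) cube([1747, 115, 67]);
translate([320, 569, 52]) cube([72, 17, 929]);
translate([485, 569, 52]) cube([72, 17, 929]);
translate([650, 569, 52]) cube([72, 17, 929]);
translate([815, 569, 52]) cube([72, 17, 929]);
translate([980, 569, 52]) cube([72, 17, 929]);
translate([1145, 569, 52]) cube([72, 17, 929]);
translate([1310, 569, 52]) cube([72, 17, 929]);
translate([1475, 569, 52]) cube([72, 17, 929]);
translate([1640, 569, 52]) cube([72, 17, 929]);
translate([1805, 569, 52]) cube([72, 17, 929]);


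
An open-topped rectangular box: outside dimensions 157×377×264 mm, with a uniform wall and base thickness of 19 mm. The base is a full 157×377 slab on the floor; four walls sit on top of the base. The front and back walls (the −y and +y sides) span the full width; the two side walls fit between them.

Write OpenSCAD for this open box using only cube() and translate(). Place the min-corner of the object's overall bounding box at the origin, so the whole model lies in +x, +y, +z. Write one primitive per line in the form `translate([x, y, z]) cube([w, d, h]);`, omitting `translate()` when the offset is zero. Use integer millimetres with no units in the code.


cube([157, 377, 19]);
translate([0, 0, 19]) cube([157, 19, 245]);
translate([0, 358, 19]) cube([157, 19, 245]);
translate([0, 19, 19]) cube([19, 339, 245]);
translate([138, 19, 19]) cube([19, 339, 245]);


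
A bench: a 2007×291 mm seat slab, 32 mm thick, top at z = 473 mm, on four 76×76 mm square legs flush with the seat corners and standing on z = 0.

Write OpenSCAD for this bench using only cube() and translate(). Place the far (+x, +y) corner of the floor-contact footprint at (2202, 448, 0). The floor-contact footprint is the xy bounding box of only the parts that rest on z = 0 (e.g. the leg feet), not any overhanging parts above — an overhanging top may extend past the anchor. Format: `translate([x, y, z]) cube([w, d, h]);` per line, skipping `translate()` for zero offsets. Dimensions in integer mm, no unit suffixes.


translate([195, 157, 441]) cube([2007, 291, 32]);
translate([195, 157, 0]) cube([76, 76, 441]);
translate([195, 372, 0]) cube([76, 76, 441]);
translate([2126, 157, 0]) cube([76, 76, 441]);
translate([2126, 372, 0]) cube([76, 76, 441]);


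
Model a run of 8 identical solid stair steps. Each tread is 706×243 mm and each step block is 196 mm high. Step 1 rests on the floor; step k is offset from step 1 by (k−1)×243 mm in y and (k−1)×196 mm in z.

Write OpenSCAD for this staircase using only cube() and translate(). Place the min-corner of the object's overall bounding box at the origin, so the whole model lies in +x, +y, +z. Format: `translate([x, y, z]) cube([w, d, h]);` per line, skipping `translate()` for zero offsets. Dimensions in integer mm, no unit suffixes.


cube([706, 243, 196]);
translate([0, 243, 196]) cube([706, 243, 196]);
translate([0, 486, 392]) cube([706, 243, 196]);
translate([0, 729, 588]) cube([706, 243, 196]);
translate([0, 972, 784]) cube([706, 243, 196]);
translate([0, 1215, 980]) cube([706, 243, 196]);
translate([0, 1458, 1176]) cube([706, 243, 196]);
translate([0, 1701, 1372]) cube([706, 243, 196]);


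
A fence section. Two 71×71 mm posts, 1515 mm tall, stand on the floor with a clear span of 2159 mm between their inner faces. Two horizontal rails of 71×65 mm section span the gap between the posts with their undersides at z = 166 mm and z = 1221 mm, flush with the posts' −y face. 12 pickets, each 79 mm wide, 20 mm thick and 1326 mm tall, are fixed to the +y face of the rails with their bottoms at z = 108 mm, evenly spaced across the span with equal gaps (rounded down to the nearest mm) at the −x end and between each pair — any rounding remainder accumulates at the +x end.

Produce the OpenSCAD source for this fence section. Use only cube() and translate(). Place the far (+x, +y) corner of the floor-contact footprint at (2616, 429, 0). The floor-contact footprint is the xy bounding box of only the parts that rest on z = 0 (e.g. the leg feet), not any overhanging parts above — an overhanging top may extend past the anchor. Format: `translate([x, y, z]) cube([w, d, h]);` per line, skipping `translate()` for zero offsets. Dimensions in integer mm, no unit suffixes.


translate([315, 358, 0]) cube([71, 71, 1515]);
translate([2545, 358, 0]) cube([71, 71, 1515]);
translate([386, 358, 166]) cube([2159, 71, 65]);
translate([386, 358, 1221]) cube([2159, 71, 65]);
translate([479, 429, 108]) cube([79, 20, 1326]);
translate([651, 429, 108]) cube([79, 20, 1326]);
translate([823, 429, 108]) cube([79, 20, 1326]);
translate([995, 429, 108]) cube([79, 20, 1326]);
translate([1167, 429, 108]) cube([79, 20, 1326]);
translate([1339, 429, 108]) cube([79, 20, 1326]);
translate([1511, 429, 108]) cube([79, 20, 1326]);
translate([1683, 429, 108]) cube([79, 20, 1326]);
translate([1855, 429, 108]) cube([79, 20, 1326]);
translate([2027, 429, 108]) cube([79, 20, 1326]);
translate([2199, 429, 108]) cube([79, 20, 1326]);
translate([2371, 429, 108]) cube([79, 20, 1326]);


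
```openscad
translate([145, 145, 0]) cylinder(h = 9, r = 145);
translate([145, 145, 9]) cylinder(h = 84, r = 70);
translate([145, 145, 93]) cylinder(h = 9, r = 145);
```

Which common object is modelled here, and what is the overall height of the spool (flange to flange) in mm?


A spool. The overall height is 102 mm.

Three coaxial cylinders, large–small–large — a spool. Two 9 mm flanges and a 84 mm core give 9 + 84 + 9 = 102 mm.


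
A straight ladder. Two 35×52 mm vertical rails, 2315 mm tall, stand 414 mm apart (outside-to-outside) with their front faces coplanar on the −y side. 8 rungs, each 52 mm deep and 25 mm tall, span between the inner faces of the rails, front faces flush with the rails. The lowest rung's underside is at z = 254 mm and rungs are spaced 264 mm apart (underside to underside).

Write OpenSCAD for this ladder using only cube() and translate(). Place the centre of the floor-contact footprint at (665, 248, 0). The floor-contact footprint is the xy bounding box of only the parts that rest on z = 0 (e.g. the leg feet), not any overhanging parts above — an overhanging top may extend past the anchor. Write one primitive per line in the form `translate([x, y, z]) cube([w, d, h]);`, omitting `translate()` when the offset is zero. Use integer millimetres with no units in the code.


translate([458, 222, 0]) cube([35, 52, 2315]);
translate([837, 222, 0]) cube([35, 52, 2315]);
translate([493, 222, 254]) cube([344, 52, 25]);
translate([493, 222, 518]) cube([344, 52, 25]);
translate([493, 222, 782]) cube([344, 52, 25]);
translate([493, 222, 1046]) cube([344, 52, 25]);
translate([493, 222, 1310]) cube([344, 52, 25]);
translate([493, 222, 1574]) cube([344, 52, 25]);
translate([493, 222, 1838]) cube([344, 52, 25]);
translate([493, 222, 2102]) cube([344, 52, 25]);


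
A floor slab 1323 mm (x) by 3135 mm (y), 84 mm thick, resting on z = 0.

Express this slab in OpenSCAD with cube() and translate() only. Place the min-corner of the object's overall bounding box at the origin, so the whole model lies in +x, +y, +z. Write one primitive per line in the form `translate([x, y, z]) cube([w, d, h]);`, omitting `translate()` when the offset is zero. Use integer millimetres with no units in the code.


cube([1323, 3135, 84]);


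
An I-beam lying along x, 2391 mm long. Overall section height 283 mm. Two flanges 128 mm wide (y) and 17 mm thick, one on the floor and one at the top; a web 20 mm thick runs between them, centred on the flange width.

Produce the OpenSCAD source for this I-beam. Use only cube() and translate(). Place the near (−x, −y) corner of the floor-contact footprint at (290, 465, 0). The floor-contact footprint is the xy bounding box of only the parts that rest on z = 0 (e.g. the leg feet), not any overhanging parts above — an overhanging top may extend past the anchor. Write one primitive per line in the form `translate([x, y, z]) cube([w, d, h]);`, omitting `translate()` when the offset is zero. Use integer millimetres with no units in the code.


translate([290, 465, 0]) cube([2391, 128, 17]);
translate([290, 519, 17]) cube([2391, 20, 249]);
translate([290, 465, 266]) cube([2391, 128, 17]);


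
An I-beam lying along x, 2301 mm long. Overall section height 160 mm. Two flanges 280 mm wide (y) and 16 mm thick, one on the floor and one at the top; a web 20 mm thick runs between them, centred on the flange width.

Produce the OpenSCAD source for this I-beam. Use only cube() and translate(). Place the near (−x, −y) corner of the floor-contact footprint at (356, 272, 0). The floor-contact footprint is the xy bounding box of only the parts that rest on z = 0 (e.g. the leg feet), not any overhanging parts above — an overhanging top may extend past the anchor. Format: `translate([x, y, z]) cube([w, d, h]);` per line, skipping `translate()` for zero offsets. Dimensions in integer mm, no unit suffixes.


translate([356, 272, 0]) cube([2301, 280, 16]);
translate([356, 402, 16]) cube([2301, 20, 128]);
translate([356, 272, 144]) cube([2301, 280, 16]);


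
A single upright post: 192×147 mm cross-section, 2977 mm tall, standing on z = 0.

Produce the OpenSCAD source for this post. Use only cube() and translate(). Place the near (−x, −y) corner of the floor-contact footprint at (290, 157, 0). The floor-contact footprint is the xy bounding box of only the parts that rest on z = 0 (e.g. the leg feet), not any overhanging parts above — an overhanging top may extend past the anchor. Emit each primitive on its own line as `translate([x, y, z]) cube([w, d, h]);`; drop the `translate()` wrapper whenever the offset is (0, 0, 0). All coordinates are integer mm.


translate([290, 157, 0]) cube([192, 147, 2977]);


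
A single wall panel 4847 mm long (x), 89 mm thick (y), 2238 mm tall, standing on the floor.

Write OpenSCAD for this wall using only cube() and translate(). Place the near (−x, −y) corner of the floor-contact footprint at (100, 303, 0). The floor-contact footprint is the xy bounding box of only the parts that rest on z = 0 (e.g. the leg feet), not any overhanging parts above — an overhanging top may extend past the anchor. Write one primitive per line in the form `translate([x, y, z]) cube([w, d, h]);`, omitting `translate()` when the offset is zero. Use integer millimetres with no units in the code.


translate([100, 303, 0]) cube([4847, 89, 2238]);


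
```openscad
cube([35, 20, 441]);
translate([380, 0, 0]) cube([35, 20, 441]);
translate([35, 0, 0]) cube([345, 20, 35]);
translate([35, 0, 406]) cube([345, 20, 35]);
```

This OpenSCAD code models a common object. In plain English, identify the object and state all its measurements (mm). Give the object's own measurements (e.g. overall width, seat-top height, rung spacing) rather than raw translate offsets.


A rectangular picture frame lying in the x–z plane (depth along y). The opening is 345 mm wide (x) by 371 mm tall (z), surrounded by a border 35 mm wide on all four sides. The frame is 20 mm deep and is made of two full-height vertical stiles with two horizontal rails fitted between them.


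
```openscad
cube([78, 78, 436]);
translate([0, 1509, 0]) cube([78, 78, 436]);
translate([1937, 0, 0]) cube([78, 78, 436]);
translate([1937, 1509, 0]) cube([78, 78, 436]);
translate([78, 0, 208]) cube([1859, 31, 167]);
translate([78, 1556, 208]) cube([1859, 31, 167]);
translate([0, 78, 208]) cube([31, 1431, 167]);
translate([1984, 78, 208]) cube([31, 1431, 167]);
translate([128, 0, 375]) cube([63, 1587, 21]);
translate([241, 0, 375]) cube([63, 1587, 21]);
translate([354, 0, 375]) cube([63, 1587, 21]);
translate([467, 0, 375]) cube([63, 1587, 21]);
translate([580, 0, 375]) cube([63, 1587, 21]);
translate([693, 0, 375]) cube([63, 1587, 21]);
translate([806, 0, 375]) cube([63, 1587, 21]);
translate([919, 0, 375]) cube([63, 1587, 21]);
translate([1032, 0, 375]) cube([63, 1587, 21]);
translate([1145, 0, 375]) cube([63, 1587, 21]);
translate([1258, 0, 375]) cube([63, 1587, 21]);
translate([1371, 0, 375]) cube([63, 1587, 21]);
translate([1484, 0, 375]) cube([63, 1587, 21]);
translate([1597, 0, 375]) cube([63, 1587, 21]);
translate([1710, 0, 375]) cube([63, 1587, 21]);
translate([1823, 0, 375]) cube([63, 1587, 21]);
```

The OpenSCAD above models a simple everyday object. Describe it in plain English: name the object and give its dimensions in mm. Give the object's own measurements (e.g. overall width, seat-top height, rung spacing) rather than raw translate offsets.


A bed frame 2015 mm long (x) by 1587 mm wide (y). Four 78×78 mm corner posts, 436 mm tall, at the corners of the footprint. Four rails of 31 mm thickness and 167 mm height run between adjacent posts with their undersides at z = 208 mm, their outer faces flush with the outside of the frame (the two x-running rails run between the posts' inner faces; the two y-running rails run between the posts' inner faces). 16 slats, each 63 mm wide (x) and 21 mm thick, lie across the top of the two x-running rails, running the full 1587 mm width of the frame in y; along x they sit between the end posts with a 50 mm gap after the −x posts and between neighbouring slats, leaving 51 mm before the +x posts.


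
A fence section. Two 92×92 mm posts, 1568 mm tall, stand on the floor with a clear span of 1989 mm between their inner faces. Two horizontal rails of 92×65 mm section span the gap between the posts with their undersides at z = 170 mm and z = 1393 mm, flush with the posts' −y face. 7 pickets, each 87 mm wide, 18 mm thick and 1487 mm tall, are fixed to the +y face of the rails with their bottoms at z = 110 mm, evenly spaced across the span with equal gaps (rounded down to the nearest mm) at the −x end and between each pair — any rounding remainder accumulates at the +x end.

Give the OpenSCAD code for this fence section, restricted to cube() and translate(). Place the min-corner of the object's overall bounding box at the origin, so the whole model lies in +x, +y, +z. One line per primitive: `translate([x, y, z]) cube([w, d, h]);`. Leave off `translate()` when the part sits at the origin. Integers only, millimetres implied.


cube([92, 92, 1568]);
translate([2081, 0, 0]) cube([92, 92, 1568]);
translate([92, 0, 170]) cube([1989, 92, 65]);
translate([92, 0, 1393]) cube([1989, 92, 65]);
translate([264, 92, 110]) cube([87, 18, 1487]);
translate([523, 92, 110]) cube([87, 18, 1487]);
translate([782, 92, 110]) cube([87, 18, 1487]);
translate([1041, 92, 110]) cube([87, 18, 1487]);
translate([1300, 92, 110]) cube([87, 18, 1487]);
translate([1559, 92, 110]) cube([87, 18, 1487]);
translate([1818, 92, 110]) cube([87, 18, 1487]);


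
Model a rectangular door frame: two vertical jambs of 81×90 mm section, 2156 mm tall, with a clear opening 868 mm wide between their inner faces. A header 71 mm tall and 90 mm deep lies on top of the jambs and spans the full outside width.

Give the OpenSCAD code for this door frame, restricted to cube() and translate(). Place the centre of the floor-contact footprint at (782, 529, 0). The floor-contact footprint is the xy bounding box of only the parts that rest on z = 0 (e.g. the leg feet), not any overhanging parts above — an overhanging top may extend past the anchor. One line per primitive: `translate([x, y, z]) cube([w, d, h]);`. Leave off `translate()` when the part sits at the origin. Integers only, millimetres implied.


translate([267, 484, 0]) cube([81, 90, 2156]);
translate([1216, 484, 0]) cube([81, 90, 2156]);
translate([267, 484, 2156]) cube([1030, 90, 71]);


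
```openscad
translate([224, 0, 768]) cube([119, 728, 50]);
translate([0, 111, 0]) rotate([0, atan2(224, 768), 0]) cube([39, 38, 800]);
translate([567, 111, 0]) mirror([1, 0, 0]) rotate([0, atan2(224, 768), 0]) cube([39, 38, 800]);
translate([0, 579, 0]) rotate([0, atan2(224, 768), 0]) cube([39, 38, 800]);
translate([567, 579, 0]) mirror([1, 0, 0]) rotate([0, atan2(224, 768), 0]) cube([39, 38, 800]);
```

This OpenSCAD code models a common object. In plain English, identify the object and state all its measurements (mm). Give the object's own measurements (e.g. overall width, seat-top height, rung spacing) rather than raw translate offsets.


A sawhorse. A 119×728×50 mm beam (x, y, z) sits on two A-frame leg pairs. Each pair is two raked legs of 39×38 mm section (38 mm along y) splaying symmetrically in x. Each leg rises 768 mm vertically over 224 mm of horizontal reach and is 800 mm long along its own axis. Every leg's outer bottom edge rests on the floor and its outer top edge meets a bottom edge of the beam — the left legs (tilting toward +x) meet the beam's −x bottom edge, the right legs (their mirror images, tilting toward −x) meet its +x bottom edge — so the leg tops tuck under the beam, the beam's underside is 768 mm above the floor, and the feet are 567 mm apart outside-to-outside with the beam centred between them. The two leg pairs are set in 111 mm from either end of the beam.


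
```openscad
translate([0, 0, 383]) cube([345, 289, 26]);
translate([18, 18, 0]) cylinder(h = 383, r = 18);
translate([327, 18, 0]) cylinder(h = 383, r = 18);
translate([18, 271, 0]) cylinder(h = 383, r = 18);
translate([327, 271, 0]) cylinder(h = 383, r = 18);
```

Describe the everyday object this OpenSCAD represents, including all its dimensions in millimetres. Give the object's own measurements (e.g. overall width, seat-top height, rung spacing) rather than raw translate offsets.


A four-legged stool. The seat is a 345×289×26 mm slab whose top surface is at z = 409 mm; four round legs, each 36 mm in diameter, run from the floor (z = 0) to the underside of the seat, each leg's axis is inset half a diameter from the nearest pair of seat edges (so the leg's bounding box is flush with the corner).


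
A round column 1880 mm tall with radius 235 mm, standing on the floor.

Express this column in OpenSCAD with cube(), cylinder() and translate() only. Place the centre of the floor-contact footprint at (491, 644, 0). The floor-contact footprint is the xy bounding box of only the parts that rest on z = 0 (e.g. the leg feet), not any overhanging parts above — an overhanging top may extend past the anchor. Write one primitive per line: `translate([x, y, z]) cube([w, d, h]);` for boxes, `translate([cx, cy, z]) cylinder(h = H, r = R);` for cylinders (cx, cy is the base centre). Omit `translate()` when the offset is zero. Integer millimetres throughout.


translate([491, 644, 0]) cylinder(h = 1880, r = 235);


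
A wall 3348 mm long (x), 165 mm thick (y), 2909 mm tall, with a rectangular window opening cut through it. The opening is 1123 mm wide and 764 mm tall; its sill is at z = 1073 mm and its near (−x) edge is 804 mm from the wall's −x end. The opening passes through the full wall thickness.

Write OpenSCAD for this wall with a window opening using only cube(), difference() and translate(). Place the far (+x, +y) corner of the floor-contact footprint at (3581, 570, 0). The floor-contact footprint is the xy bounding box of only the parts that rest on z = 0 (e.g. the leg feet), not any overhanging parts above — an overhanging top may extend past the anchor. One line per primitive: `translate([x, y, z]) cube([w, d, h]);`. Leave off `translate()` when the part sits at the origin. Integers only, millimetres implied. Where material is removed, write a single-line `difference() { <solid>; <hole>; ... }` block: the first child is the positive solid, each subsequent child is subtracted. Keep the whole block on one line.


difference() { translate([233, 405, 0]) cube([3348, 165, 2909]); translate([1037, 405, 1073]) cube([1123, 165, 764]); }


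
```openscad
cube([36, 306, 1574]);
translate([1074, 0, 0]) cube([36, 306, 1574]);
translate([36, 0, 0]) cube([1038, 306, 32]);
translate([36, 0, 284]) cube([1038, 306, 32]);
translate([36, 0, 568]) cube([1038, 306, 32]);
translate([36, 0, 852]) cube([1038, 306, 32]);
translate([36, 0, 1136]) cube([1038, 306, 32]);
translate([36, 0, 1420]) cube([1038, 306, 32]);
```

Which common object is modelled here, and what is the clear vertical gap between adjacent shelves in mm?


A bookshelf. The clear shelf gap is 252 mm.

Two tall side panels with 6 horizontal boards between them — a bookshelf. The first two shelf undersides are at z = 0 and z = 284; with shelf thickness 32, the clear gap is 284 − 0 − 32 = 252 mm.


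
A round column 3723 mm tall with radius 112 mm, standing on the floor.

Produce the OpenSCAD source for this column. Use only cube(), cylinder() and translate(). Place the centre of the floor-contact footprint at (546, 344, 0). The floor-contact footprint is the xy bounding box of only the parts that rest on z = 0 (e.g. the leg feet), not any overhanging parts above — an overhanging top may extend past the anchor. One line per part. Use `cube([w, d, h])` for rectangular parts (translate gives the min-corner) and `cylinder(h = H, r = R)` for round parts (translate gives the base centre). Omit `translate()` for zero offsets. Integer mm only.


translate([546, 344, 0]) cylinder(h = 3723, r = 112);


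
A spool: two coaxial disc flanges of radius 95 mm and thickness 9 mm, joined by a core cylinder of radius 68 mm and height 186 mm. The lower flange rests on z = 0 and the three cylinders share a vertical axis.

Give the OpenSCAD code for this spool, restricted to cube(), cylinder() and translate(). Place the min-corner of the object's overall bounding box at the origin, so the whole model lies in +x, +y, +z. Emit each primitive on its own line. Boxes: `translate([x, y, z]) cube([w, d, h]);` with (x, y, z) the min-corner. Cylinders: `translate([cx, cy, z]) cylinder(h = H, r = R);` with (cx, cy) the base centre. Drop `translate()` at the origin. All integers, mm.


translate([95, 95, 0]) cylinder(h = 9, r = 95);
translate([95, 95, 9]) cylinder(h = 186, r = 68);
translate([95, 95, 195]) cylinder(h = 9, r = 95);


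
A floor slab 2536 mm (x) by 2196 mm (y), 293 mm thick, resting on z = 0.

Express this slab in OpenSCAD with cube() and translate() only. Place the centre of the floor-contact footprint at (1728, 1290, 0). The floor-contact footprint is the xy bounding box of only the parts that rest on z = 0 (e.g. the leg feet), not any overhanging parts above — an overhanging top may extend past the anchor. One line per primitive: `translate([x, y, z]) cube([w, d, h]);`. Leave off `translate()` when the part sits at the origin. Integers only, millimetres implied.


translate([460, 192, 0]) cube([2536, 2196, 293]);


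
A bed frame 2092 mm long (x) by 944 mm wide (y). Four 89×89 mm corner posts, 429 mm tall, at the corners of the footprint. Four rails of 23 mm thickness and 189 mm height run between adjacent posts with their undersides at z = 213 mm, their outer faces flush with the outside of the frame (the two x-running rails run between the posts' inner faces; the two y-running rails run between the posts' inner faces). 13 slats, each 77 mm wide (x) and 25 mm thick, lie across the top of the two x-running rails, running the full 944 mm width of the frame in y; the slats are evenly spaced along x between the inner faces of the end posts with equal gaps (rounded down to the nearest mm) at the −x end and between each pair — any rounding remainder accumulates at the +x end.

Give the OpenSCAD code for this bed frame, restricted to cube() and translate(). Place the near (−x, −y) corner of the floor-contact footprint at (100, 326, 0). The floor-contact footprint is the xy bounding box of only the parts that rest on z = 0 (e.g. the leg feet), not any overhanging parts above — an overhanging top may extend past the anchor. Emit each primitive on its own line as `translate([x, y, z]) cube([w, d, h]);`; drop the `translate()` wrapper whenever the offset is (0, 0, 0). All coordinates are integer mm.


// slat z = rail_z + rail_h = 213 + 189 = 402
// slat gap = ⌊(1914 − 13·77) / 14⌋ = 65
translate([100, 326, 0]) cube([89, 89, 429]);
translate([100, 1181, 0]) cube([89, 89, 429]);
translate([2103, 326, 0]) cube([89, 89, 429]);
translate([2103, 1181, 0]) cube([89, 89, 429]);
translate([189, 326, 213]) cube([1914, 23, 189]);
translate([189, 1247, 213]) cube([1914, 23, 189]);
translate([100, 415, 213]) cube([23, 766, 189]);
translate([2169, 415, 213]) cube([23, 766, 189]);
translate([254, 326, 402]) cube([77, 944, 25]);
translate([396, 326, 402]) cube([77, 944, 25]);
translate([538, 326, 402]) cube([77, 944, 25]);
translate([680, 326, 402]) cube([77, 944, 25]);
translate([822, 326, 402]) cube([77, 944, 25]);
translate([964, 326, 402]) cube([77, 944, 25]);
translate([1106, 326, 402]) cube([77, 944, 25]);
translate([1248, 326, 402]) cube([77, 944, 25]);
translate([1390, 326, 402]) cube([77, 944, 25]);
translate([1532, 326, 402]) cube([77, 944, 25]);
translate([1674, 326, 402]) cube([77, 944, 25]);
translate([1816, 326, 402]) cube([77, 944, 25]);
translate([1958, 326, 402]) cube([77, 944, 25]);


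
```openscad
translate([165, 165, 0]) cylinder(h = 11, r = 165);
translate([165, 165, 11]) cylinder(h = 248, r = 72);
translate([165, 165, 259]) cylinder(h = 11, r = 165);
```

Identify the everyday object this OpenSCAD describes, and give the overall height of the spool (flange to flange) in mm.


A spool. The overall height is 270 mm.

Three coaxial cylinders, large–small–large — a spool. Two 11 mm flanges and a 248 mm core give 11 + 248 + 11 = 270 mm.


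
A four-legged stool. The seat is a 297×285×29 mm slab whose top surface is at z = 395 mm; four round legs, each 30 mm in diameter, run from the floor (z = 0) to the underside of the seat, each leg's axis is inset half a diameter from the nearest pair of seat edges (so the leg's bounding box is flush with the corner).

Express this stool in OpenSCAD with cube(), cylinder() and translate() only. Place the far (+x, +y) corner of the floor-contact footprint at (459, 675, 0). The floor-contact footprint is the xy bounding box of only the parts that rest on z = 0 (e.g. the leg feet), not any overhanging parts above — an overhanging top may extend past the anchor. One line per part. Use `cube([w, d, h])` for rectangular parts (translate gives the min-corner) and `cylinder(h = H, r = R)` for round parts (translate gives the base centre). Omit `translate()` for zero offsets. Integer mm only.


translate([162, 390, 366]) cube([297, 285, 29]);
translate([177, 405, 0]) cylinder(h = 366, r = 15);
translate([444, 405, 0]) cylinder(h = 366, r = 15);
translate([177, 660, 0]) cylinder(h = 366, r = 15);
translate([444, 660, 0]) cylinder(h = 366, r = 15);


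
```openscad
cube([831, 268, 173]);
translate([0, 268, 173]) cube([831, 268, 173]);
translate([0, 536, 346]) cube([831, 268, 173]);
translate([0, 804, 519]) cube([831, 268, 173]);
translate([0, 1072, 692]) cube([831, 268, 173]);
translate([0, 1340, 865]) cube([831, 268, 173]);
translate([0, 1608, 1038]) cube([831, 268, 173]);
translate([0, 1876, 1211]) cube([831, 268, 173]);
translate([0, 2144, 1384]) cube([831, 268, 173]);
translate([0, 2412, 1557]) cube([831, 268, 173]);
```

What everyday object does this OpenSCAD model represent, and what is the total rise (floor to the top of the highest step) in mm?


A staircase. The total rise is 1730 mm.

10 identical blocks, each offset up and back from the previous — a staircase. Each step is 173 mm tall and there are 10 of them, so the total rise is 10 × 173 = 1730 mm.


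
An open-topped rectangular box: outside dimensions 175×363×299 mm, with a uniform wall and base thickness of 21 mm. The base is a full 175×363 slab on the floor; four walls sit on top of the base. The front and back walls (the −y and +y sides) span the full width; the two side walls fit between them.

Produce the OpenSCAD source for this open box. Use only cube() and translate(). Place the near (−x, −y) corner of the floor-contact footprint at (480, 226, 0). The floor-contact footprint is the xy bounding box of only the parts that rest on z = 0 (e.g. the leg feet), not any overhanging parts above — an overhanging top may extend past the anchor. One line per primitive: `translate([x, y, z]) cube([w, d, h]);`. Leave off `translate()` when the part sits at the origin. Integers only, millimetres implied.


translate([480, 226, 0]) cube([175, 363, 21]);
translate([480, 226, 21]) cube([175, 21, 278]);
translate([480, 568, 21]) cube([175, 21, 278]);
translate([480, 247, 21]) cube([21, 321, 278]);
translate([634, 247, 21]) cube([21, 321, 278]);


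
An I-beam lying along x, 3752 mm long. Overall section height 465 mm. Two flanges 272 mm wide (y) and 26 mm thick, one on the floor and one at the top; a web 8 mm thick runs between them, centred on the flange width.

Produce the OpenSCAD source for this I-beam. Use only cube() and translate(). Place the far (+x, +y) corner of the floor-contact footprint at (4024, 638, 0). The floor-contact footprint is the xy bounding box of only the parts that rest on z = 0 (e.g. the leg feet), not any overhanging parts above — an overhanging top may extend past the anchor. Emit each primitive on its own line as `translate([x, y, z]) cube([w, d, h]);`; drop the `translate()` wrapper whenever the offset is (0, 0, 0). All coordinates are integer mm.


translate([272, 366, 0]) cube([3752, 272, 26]);
translate([272, 498, 26]) cube([3752, 8, 413]);
translate([272, 366, 439]) cube([3752, 272, 26]);


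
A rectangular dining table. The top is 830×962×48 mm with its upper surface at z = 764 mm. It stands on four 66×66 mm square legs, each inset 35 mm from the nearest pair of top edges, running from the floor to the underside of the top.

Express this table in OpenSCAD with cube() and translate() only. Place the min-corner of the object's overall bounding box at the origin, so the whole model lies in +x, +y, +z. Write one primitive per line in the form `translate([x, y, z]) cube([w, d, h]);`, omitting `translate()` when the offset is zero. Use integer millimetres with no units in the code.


translate([0, 0, 716]) cube([830, 962, 48]);
translate([35, 35, 0]) cube([66, 66, 716]);
translate([729, 35, 0]) cube([66, 66, 716]);
translate([35, 861, 0]) cube([66, 66, 716]);
translate([729, 861, 0]) cube([66, 66, 716]);


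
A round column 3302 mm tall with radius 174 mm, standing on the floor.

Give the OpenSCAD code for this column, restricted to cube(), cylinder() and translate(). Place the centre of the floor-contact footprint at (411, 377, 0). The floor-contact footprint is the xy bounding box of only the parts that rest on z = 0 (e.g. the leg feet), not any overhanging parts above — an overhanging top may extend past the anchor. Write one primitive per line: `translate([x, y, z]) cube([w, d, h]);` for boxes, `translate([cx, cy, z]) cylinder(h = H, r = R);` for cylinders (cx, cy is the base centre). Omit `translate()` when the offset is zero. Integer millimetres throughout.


translate([411, 377, 0]) cylinder(h = 3302, r = 174);


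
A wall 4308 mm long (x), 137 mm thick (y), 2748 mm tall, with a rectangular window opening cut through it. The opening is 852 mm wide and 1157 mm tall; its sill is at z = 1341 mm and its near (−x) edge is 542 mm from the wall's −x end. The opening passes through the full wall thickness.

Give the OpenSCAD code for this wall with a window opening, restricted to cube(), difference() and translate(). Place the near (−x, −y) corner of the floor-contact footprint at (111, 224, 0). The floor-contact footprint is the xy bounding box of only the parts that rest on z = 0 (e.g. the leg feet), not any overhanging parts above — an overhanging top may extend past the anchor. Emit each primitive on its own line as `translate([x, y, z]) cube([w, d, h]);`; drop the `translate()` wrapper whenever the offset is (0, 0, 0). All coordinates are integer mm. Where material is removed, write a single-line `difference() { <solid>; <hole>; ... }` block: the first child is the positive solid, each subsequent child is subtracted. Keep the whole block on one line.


difference() { translate([111, 224, 0]) cube([4308, 137, 2748]); translate([653, 224, 1341]) cube([852, 137, 1157]); }


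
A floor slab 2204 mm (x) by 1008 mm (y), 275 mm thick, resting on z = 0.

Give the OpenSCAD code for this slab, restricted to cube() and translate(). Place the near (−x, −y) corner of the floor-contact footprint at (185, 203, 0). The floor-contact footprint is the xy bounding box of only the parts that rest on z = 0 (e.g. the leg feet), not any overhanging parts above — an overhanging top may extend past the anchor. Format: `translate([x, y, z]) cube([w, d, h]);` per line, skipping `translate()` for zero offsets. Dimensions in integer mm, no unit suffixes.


translate([185, 203, 0]) cube([2204, 1008, 275]);


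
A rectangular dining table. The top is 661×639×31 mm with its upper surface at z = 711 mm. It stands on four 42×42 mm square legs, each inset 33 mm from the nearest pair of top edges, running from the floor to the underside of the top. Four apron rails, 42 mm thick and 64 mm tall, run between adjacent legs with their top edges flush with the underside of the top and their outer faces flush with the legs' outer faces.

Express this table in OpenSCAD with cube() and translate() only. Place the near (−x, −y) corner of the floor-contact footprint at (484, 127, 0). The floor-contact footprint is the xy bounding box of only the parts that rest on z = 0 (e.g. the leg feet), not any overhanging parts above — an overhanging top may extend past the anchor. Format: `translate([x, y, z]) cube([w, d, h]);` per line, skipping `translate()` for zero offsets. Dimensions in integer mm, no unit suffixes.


translate([451, 94, 680]) cube([661, 639, 31]);
translate([484, 127, 0]) cube([42, 42, 680]);
translate([1037, 127, 0]) cube([42, 42, 680]);
translate([484, 658, 0]) cube([42, 42, 680]);
translate([1037, 658, 0]) cube([42, 42, 680]);
translate([526, 127, 616]) cube([511, 42, 64]);
translate([526, 658, 616]) cube([511, 42, 64]);
translate([484, 169, 616]) cube([42, 489, 64]);
translate([1037, 169, 616]) cube([42, 489, 64]);


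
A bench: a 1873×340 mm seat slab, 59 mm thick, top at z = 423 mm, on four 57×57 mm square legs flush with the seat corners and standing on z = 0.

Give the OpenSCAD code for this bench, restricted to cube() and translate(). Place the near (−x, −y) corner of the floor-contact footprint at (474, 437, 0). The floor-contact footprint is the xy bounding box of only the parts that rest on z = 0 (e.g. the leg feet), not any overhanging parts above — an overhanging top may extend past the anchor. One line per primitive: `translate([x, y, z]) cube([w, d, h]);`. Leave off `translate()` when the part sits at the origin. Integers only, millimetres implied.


translate([474, 437, 364]) cube([1873, 340, 59]);
translate([474, 437, 0]) cube([57, 57, 364]);
translate([474, 720, 0]) cube([57, 57, 364]);
translate([2290, 437, 0]) cube([57, 57, 364]);
translate([2290, 720, 0]) cube([57, 57, 364]);


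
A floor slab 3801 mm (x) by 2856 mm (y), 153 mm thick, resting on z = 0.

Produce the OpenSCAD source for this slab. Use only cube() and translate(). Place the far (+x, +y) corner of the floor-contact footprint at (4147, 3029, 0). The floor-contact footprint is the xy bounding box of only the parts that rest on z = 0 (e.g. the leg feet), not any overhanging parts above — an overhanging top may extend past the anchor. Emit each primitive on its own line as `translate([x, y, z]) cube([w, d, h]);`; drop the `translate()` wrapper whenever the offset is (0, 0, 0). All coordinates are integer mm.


translate([346, 173, 0]) cube([3801, 2856, 153]);


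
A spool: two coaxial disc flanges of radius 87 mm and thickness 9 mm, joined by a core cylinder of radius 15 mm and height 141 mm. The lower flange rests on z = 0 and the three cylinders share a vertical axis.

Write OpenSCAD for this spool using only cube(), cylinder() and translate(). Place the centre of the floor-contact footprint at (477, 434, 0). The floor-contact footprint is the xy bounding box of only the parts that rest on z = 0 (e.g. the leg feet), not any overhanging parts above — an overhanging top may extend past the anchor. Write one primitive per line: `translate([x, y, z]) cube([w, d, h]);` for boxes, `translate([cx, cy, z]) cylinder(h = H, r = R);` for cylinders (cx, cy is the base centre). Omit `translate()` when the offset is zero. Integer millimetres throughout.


translate([477, 434, 0]) cylinder(h = 9, r = 87);
translate([477, 434, 9]) cylinder(h = 141, r = 15);
translate([477, 434, 150]) cylinder(h = 9, r = 87);


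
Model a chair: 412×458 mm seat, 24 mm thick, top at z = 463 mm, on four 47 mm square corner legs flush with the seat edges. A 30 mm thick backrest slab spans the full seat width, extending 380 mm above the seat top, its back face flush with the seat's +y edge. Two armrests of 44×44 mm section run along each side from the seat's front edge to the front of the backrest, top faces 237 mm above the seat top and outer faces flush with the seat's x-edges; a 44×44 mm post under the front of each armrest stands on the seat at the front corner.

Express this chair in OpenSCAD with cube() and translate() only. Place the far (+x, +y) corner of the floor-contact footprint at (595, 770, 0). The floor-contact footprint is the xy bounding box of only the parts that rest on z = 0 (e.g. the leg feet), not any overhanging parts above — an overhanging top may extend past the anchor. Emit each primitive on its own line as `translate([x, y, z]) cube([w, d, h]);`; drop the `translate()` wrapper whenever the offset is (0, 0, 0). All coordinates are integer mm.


// leg_h = 463 - 24 = 439
// arm post h = 237 - 44 = 193
translate([183, 312, 439]) cube([412, 458, 24]);
translate([183, 312, 0]) cube([47, 47, 439]);
translate([548, 312, 0]) cube([47, 47, 439]);
translate([183, 723, 0]) cube([47, 47, 439]);
translate([548, 723, 0]) cube([47, 47, 439]);
translate([183, 740, 463]) cube([412, 30, 380]);
translate([183, 312, 656]) cube([44, 428, 44]);
translate([551, 312, 656]) cube([44, 428, 44]);
translate([183, 312, 463]) cube([44, 44, 193]);
translate([551, 312, 463]) cube([44, 44, 193]);
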